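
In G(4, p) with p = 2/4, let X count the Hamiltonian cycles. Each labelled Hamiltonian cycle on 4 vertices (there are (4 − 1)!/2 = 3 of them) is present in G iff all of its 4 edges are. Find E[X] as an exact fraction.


K_4 has (4 − 1)!/2 = 3 labelled Hamiltonian cycles.
For each such Hamiltonian cycle H, let X_H = 1 if all 4 edges of H are present in G. Then P[X_H = 1] = p^{4} = (1/2)^{4} = 1/16.
By linearity of expectation: E[X] = Σ_H E[X_H] = 3 · p^{4} = 3 · 1/16 = 3/16.
Numerically: E[X] ≈ 0.188.

E[X] = 3 · (1/2)^{4} = 3/16 ≈ 0.188.


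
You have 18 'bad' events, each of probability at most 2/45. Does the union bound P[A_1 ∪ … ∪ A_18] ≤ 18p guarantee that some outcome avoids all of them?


Union bound: P[∪_{i=1}^{18} A_i] ≤ Σ_i P[A_i] ≤ 18·p = 18·(2/45) = 4/5.
Numerically: 4/5 ≈ 0.8000.
Is 4/5 < 1? YES.
Since P[∪ A_i] ≤ 4/5 < 1, the complement has P[∩ A_i^c] ≥ 1 − 4/5 = 1/5 > 0, so some outcome avoids every A_i.

18·p = 4/5 ≈ 0.8000; existence CERTIFIED by the union bound.


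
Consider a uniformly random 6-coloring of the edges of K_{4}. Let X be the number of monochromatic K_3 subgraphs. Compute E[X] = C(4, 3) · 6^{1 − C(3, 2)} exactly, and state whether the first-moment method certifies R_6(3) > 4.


E[X] = C(4, 3) · 6^{1 − 3} = 4 · 6^{−2} = 4/36.
As a reduced fraction: E[X] = 1/9 ≈ 0.111.
Is E[X] < 1? YES.
Since E[X] < 1, there exists a 6-coloring of K_{4} with no monochromatic K_3; hence R_6(3) > 4.

E[X] = 1/9 ≈ 0.111; E[X] < 1, so R_6(3) > 4.


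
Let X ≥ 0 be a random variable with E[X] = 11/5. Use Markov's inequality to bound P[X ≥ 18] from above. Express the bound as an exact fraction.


μ = E[X] = 11/5, a = 18.
Markov: P[X ≥ 18] ≤ μ/a = (11/5)/18 = 11/90.
Numerically: ≈ 0.122.
(Since a = 18 > μ = 2.200, the bound 11/90 is < 1 and informative.)

P[X ≥ 18] ≤ 11/90 ≈ 0.122.


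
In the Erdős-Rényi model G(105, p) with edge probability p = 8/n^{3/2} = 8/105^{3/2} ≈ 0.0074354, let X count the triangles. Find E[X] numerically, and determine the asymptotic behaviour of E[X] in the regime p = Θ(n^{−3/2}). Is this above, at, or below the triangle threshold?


Number of potential triangles: C(105, 3) = 187460.
Each occurs with probability p³ ≈ (0.0074354)³ ≈ 4.1107221e-07.
By linearity: E[X] = C(105, 3)·p³ ≈ 187460 · 4.1107221e-07 ≈ 0.07706.
Since α = 3/2 > 1, p = c/n^{3/2} = o(1/n) is below the triangle threshold p ~ 1/n. Asymptotically E[X] ~ (c³/6)·n^{3(1−α)} = (8³/6)·n^{-1.5} → 0, so by Markov's inequality G has no triangles w.h.p.

E[X] ≈ 0.07706; in regime p = Θ(1/n^{3/2}) E[X] tends to 0 (below the triangle threshold p ~ 1/n).


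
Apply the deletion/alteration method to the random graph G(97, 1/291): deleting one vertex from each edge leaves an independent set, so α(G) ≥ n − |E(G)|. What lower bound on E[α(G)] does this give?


E[|E(G)|] = C(97, 2)·p = 4656 · (1/291) = 16.
E[α(G)] ≥ n − E[|E(G)|] = 97 − 16 = 81.
Numerically: ≈ 81.000.
(This is only a lower bound; the true E[α(G)] may be larger.)

E[α(G)] ≥ 81 ≈ 81.000.


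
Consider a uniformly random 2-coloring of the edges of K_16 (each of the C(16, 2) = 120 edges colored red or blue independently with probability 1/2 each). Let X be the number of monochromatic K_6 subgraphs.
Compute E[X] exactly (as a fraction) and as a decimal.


Let X = Σ_S X_S over the C(16, 6) = 8008 subsets S of size 6, where X_S = 1 if the K_6 on S is monochromatic.
For a fixed S, the K_6 on S has C(6, 2) = 15 edges. P[all 15 edges red] = (1/2)^15, and likewise for blue, so P[monochromatic] = 2·(1/2)^15 = 2^{1 − 15} = 1/16384.
By linearity of expectation: E[X] = C(16, 6) · 2^{1 − 15} = 8008 · 1/16384 = 1001/2048.
Numerically: E[X] ≈ 0.488770.

E[X] = C(16,6)·2^(1−C(6,2)) = 1001/2048 ≈ 0.488770.


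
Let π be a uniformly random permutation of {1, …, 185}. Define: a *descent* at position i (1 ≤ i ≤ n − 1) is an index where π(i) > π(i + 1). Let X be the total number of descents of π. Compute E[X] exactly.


Write X = Σ X_I over i = 1, …, 184, with X_I the indicator of one descent.
There are 184 indicators.
For each fixed i, the pair (π(i), π(i+1)) is a uniformly random ordered pair of distinct values from {1, …, 185}; by symmetry P[π(i) > π(i+1)] = 1/2.
By linearity: E[X] = 184 · (1/2) = (185 − 1) · (1/2) = 92 ≈ 92.0000.

E[X] = 92 = 92.0000.


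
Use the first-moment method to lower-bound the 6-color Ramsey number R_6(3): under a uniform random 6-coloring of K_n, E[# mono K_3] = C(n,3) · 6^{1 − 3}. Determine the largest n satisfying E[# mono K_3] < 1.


We need C(n, 3) · 6^{1 − 3} < 1, i.e. C(n, 3) < 6^{3 − 1} = 36.
Check values of n near the boundary:
  n = 6: C(6, 3) = 20; 20 < 36? YES
  n = 7: C(7, 3) = 35; 35 < 36? YES
  n = 8: C(8, 3) = 56; 56 < 36? NO
The largest n with C(n, 3) < 36 is n = 7 (where E[X] = 35/36 ≈ 0.972222). Hence R_6(3) > 7, i.e. R_6(3) ≥ 8.

Largest n = 7; hence R_6(3) > 7.


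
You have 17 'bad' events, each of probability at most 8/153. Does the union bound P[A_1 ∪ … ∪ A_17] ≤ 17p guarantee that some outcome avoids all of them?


Union bound: P[∪_{i=1}^{17} A_i] ≤ Σ_i P[A_i] ≤ 17·p = 17·(8/153) = 8/9.
Numerically: 8/9 ≈ 0.889.
Is 8/9 < 1? YES.
Since P[∪ A_i] ≤ 8/9 < 1, the complement has P[∩ A_i^c] ≥ 1 − 8/9 = 1/9 > 0, so some outcome avoids every A_i.

17·p = 8/9 ≈ 0.889; existence CERTIFIED by the union bound.


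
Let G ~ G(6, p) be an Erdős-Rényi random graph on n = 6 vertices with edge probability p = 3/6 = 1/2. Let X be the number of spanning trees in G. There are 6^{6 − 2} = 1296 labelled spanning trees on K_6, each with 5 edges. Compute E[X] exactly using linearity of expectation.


K_6 has 6^{6 − 2} = 1296 labelled spanning trees.
For each such spanning tree H, let X_H = 1 if all 5 edges of H are present in G. Then P[X_H = 1] = p^{5} = (1/2)^{5} = 1/32.
By linearity of expectation: E[X] = Σ_H E[X_H] = 1296 · p^{5} = 1296 · 1/32 = 81/2.
Numerically: E[X] ≈ 40.5.

E[X] = 1296 · (1/2)^{5} = 81/2 ≈ 40.5.


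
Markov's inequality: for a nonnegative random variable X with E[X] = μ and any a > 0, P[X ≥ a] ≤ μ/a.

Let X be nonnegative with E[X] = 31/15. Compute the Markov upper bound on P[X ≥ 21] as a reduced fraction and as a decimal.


μ = E[X] = 31/15, a = 21.
Markov: P[X ≥ 21] ≤ μ/a = (31/15)/21 = 31/315.
Numerically: ≈ 0.09841.
(Since a = 21 > μ = 2.06667, the bound 31/315 is < 1 and informative.)

P[X ≥ 21] ≤ 31/315 ≈ 0.09841.


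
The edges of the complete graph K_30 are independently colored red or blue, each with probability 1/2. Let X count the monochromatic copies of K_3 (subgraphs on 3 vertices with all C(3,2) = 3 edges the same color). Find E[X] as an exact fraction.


Let X = Σ_S X_S over the C(30, 3) = 4060 subsets S of size 3, where X_S = 1 if the K_3 on S is monochromatic.
For a fixed S, the K_3 on S has C(3, 2) = 3 edges. P[all 3 edges red] = (1/2)^3, and likewise for blue, so P[monochromatic] = 2·(1/2)^3 = 2^{1 − 3} = 1/4.
By linearity: E[X] = C(30, 3) · 2^{1 − 3} = 4060 · 1/4 = 1015.
Numerically: E[X] ≈ 1015.00000.

E[X] = C(30,3)·2^(1−C(3,2)) = 1015 ≈ 1015.00000.


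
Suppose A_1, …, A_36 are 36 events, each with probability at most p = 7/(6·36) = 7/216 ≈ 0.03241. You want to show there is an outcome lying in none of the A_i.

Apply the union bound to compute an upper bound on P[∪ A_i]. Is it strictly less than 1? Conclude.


Union bound: P[∪_{i=1}^{36} A_i] ≤ Σ_i P[A_i] ≤ 36·p = 36·(7/216) = 7/6.
Numerically: 7/6 ≈ 1.16667.
Is 7/6 < 1? NO.
Since the bound 7/6 is ≥ 1, the union bound is uninformative here; it does NOT by itself certify existence.

36·p = 7/6 ≈ 1.16667; existence NOT certified by the union bound.


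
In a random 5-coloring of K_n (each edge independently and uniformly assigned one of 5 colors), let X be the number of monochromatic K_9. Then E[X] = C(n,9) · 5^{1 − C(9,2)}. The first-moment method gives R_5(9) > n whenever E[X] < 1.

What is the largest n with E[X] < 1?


We need C(n, 9) · 5^{1 − 36} < 1, i.e. C(n, 9) < 5^{36 − 1} = 2910383045673370361328125.
Check values of n near the boundary:
  n = 2165: C(2165, 9) = 2832220612024886803272630; 2832220612024886803272630 < 2910383045673370361328125? YES
  n = 2166: C(2166, 9) = 2844037944203015677277940; 2844037944203015677277940 < 2910383045673370361328125? YES
  n = 2167: C(2167, 9) = 2855899084841489792706810; 2855899084841489792706810 < 2910383045673370361328125? YES
  n = 2168: C(2168, 9) = 2867804175977929537095120; 2867804175977929537095120 < 2910383045673370361328125? YES
  n = 2169: C(2169, 9) = 2879753360044504243499683; 2879753360044504243499683 < 2910383045673370361328125? YES
  n = 2170: C(2170, 9) = 2891746779868845075610510; 2891746779868845075610510 < 2910383045673370361328125? YES
  n = 2171: C(2171, 9) = 2903784578674959601827205; 2903784578674959601827205 < 2910383045673370361328125? YES
  n = 2172: C(2172, 9) = 2915866900084148060642020; 2915866900084148060642020 < 2910383045673370361328125? NO
The largest n with C(n, 9) < 2910383045673370361328125 is n = 2171 (where E[X] = 580756915734991920365441/582076609134674072265625 ≈ 0.9977328). Hence R_5(9) > 2171, i.e. R_5(9) ≥ 2172.

Largest n = 2171; hence R_5(9) > 2171.


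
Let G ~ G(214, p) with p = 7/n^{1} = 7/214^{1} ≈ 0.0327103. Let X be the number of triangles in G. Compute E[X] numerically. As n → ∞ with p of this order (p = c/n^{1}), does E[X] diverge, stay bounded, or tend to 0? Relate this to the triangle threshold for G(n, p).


Number of potential triangles: C(214, 3) = 1610564.
Each occurs with probability p³ ≈ (0.0327103)³ ≈ 3.49987715e-05.
By linearity: E[X] = C(214, 3)·p³ ≈ 1610564 · 3.49987715e-05 ≈ 56.367761.
Here α = 1, so p = 7/n is exactly at the triangle threshold p ~ 1/n. Asymptotically E[X] → c³/6 = 7³/6 = 343/6 ≈ 57.166667, a bounded constant. In this regime the triangle count is asymptotically Poisson(c³/6).

E[X] ≈ 56.367761; in regime p = Θ(1/n^{1}) E[X] stays bounded (at the triangle threshold p ~ 1/n).


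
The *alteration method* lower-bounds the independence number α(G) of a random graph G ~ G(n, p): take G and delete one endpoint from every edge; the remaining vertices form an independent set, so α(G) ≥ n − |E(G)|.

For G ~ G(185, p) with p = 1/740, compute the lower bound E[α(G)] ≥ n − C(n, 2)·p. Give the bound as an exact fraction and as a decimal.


E[|E(G)|] = C(185, 2)·p = 17020 · (1/740) = 23.
E[α(G)] ≥ n − E[|E(G)|] = 185 − 23 = 162.
Numerically: ≈ 162.000000.
(This is only a lower bound; the true E[α(G)] may be larger.)

E[α(G)] ≥ 162 ≈ 162.000000.


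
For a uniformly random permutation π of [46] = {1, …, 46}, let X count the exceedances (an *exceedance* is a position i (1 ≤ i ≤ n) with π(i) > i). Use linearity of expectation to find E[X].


Write X = Σ_{i=1}^{46} X_i, where X_i = 1_{π(i) > i}.
For each fixed i, π(i) is uniform over {1, …, 46} (marginal of a uniform permutation), so P[π(i) > i] = (n − i)/n. Summing: Σ_{i=1}^{46} (n − i)/n = (0 + 1 + … + 45)/46 = 46(46 − 1)/(2·46) = (46 − 1)/2.
Hence E[X] = Σ_{i=1}^{46} (46 − i)/46 = 45/2 ≈ 22.500.

E[X] = 45/2 = 22.500.


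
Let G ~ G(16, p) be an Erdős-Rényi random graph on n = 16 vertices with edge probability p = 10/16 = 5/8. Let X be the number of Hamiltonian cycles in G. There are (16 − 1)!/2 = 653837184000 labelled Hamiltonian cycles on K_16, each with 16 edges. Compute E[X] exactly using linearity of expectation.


K_16 has (16 − 1)!/2 = 653837184000 labelled Hamiltonian cycles.
For each such Hamiltonian cycle H, let X_H = 1 if all 16 edges of H are present in G. Then P[X_H = 1] = p^{16} = (5/8)^{16} = 152587890625/281474976710656.
By linearity: E[X] = Σ_H E[X_H] = 653837184000 · p^{16} = 653837184000 · 152587890625/281474976710656 = 97429332733154296875/274877906944.
Numerically: E[X] ≈ 3.54e+08.

E[X] = 653837184000 · (5/8)^{16} = 97429332733154296875/274877906944 ≈ 3.54e+08.


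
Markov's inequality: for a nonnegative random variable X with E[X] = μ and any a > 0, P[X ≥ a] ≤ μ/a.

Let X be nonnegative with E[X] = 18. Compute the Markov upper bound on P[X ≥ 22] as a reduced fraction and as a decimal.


μ = E[X] = 18, a = 22.
Markov: P[X ≥ 22] ≤ μ/a = (18)/22 = 9/11.
Numerically: ≈ 0.818182.
(Since a = 22 > μ = 18.000000, the bound 9/11 is < 1 and informative.)

P[X ≥ 22] ≤ 9/11 ≈ 0.818182.


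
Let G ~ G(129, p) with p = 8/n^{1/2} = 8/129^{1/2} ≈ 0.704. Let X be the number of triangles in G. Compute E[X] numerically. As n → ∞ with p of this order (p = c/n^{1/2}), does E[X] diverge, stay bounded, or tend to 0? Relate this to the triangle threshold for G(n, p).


Number of potential triangles: C(129, 3) = 349504.
Each occurs with probability p³ ≈ (0.704)³ ≈ 3.49450e-01.
By linearity: E[X] = C(129, 3)·p³ ≈ 349504 · 3.49450e-01 ≈ 122134.271.
Since α = 1/2 < 1, p = c/n^{1/2} ≫ 1/n is above the triangle threshold p ~ 1/n. Asymptotically E[X] ~ (c³/6)·n^{3(1−α)} = (8³/6)·n^{1.5} → ∞; triangles are abundant w.h.p.

E[X] ≈ 122134.271; in regime p = Θ(1/n^{1/2}) E[X] diverges (above the triangle threshold p ~ 1/n).


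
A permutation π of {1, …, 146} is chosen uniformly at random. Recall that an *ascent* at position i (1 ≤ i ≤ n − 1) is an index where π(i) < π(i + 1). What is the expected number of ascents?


Write X = Σ X_I over i = 1, …, 145, with X_I the indicator of one ascent.
There are 145 indicators.
For each fixed i, the pair (π(i), π(i+1)) is a uniformly random ordered pair of distinct values from {1, …, 146}; by symmetry P[π(i) < π(i+1)] = 1/2.
By linearity: E[X] = 145 · (1/2) = (146 − 1) · (1/2) = 145/2 ≈ 72.500.

E[X] = 145/2 = 72.500.


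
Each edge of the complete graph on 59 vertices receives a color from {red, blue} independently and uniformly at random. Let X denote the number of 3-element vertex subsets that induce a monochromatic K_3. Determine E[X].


Let X = Σ_S X_S over the C(59, 3) = 32509 subsets S of size 3, where X_S = 1 if the K_3 on S is monochromatic.
For a fixed S, the K_3 on S has C(3, 2) = 3 edges. P[all 3 edges red] = (1/2)^3, and likewise for blue, so P[monochromatic] = 2·(1/2)^3 = 2^{1 − 3} = 1/4.
Summing: E[X] = C(59, 3) · 2^{1 − 3} = 32509 · 1/4 = 32509/4.
Numerically: E[X] ≈ 8127.25000.

E[X] = C(59,3)·2^(1−C(3,2)) = 32509/4 ≈ 8127.25000.


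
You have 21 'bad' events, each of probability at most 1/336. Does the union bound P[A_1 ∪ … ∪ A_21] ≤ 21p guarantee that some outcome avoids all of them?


Union bound: P[∪_{i=1}^{21} A_i] ≤ Σ_i P[A_i] ≤ 21·p = 21·(1/336) = 1/16.
Numerically: 1/16 ≈ 0.06250.
Is 1/16 < 1? YES.
Since P[∪ A_i] ≤ 1/16 < 1, the complement has P[∩ A_i^c] ≥ 1 − 1/16 = 15/16 > 0, so some outcome avoids every A_i.

21·p = 1/16 ≈ 0.06250; existence CERTIFIED by the union bound.


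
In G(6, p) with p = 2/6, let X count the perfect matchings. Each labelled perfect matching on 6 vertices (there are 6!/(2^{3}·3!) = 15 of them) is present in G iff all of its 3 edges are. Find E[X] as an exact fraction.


K_6 has 6!/(2^{3}·3!) = 15 labelled perfect matchings.
For each such perfect matching H, let X_H = 1 if all 3 edges of H are present in G. Then P[X_H = 1] = p^{3} = (1/3)^{3} = 1/27.
By linearity of expectation: E[X] = Σ_H E[X_H] = 15 · p^{3} = 15 · 1/27 = 5/9.
Numerically: E[X] ≈ 0.556.

E[X] = 15 · (1/3)^{3} = 5/9 ≈ 0.556.


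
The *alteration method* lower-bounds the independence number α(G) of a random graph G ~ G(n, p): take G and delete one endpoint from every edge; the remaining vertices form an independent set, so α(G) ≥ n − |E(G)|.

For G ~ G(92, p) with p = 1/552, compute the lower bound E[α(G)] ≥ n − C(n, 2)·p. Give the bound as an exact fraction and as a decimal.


E[|E(G)|] = C(92, 2)·p = 4186 · (1/552) = 91/12.
E[α(G)] ≥ n − E[|E(G)|] = 92 − 91/12 = 1013/12.
Numerically: ≈ 84.416667.
(This is only a lower bound; the true E[α(G)] may be larger.)

E[α(G)] ≥ 1013/12 ≈ 84.416667.


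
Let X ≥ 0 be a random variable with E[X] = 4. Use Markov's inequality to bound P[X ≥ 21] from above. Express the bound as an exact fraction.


μ = E[X] = 4, a = 21.
Markov: P[X ≥ 21] ≤ μ/a = (4)/21 = 4/21.
Numerically: ≈ 0.190.
(Since a = 21 > μ = 4.000, the bound 4/21 is < 1 and informative.)

P[X ≥ 21] ≤ 4/21 ≈ 0.190.


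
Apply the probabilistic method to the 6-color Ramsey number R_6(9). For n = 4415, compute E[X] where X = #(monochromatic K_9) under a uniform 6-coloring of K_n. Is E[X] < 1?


E[X] = C(4415, 9) · 6^{1 − 36} = 1742086910069196051229123255 · 6^{−35} = 1742086910069196051229123255/1719070799748422591028658176.
As a reduced fraction: E[X] = 1742086910069196051229123255/1719070799748422591028658176 ≈ 1.013.
Is E[X] < 1? NO.
Since E[X] ≥ 1, the first-moment bound is inconclusive at n = 4415; it does NOT by itself certify R_6(9) > 4415.

E[X] = 1742086910069196051229123255/1719070799748422591028658176 ≈ 1.013; E[X] ≥ 1; first-moment method inconclusive here.


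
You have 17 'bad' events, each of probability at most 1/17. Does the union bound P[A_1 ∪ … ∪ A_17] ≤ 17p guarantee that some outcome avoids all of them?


Union bound: P[∪_{i=1}^{17} A_i] ≤ Σ_i P[A_i] ≤ 17·p = 17·(1/17) = 1.
Numerically: 1 ≈ 1.00000.
Is 1 < 1? NO.
Since the bound 1 is ≥ 1, the union bound is uninformative here; it does NOT by itself certify existence.

17·p = 1 ≈ 1.00000; existence NOT certified by the union bound.


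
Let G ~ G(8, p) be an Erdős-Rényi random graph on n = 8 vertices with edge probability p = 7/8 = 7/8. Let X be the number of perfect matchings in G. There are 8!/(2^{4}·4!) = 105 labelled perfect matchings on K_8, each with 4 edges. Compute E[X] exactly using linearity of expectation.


K_8 has 8!/(2^{4}·4!) = 105 labelled perfect matchings.
For each such perfect matching H, let X_H = 1 if all 4 edges of H are present in G. Then P[X_H = 1] = p^{4} = (7/8)^{4} = 2401/4096.
By linearity of expectation: E[X] = Σ_H E[X_H] = 105 · p^{4} = 105 · 2401/4096 = 252105/4096.
Numerically: E[X] ≈ 61.549.

E[X] = 105 · (7/8)^{4} = 252105/4096 ≈ 61.549.


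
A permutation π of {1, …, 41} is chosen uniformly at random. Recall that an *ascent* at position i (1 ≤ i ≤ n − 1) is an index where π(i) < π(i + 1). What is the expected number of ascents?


Write X = Σ X_I over i = 1, …, 40, with X_I the indicator of one ascent.
There are 40 indicators.
For each fixed i, the pair (π(i), π(i+1)) is a uniformly random ordered pair of distinct values from {1, …, 41}; by symmetry P[π(i) < π(i+1)] = 1/2.
By linearity: E[X] = 40 · (1/2) = (41 − 1) · (1/2) = 20 ≈ 20.00000.

E[X] = 20 = 20.00000.


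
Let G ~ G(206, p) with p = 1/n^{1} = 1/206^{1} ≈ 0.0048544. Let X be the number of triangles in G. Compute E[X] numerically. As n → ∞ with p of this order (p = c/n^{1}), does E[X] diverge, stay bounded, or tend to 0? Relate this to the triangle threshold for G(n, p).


Number of potential triangles: C(206, 3) = 1435820.
Each occurs with probability p³ ≈ (0.0048544)³ ≈ 1.1439271e-07.
By linearity: E[X] = C(206, 3)·p³ ≈ 1435820 · 1.1439271e-07 ≈ 0.16425.
Here α = 1, so p = 1/n is exactly at the triangle threshold p ~ 1/n. Asymptotically E[X] → c³/6 = 1³/6 = 1/6 ≈ 0.16667, a bounded constant. In this regime the triangle count is asymptotically Poisson(c³/6).

E[X] ≈ 0.16425; in regime p = Θ(1/n^{1}) E[X] stays bounded (at the triangle threshold p ~ 1/n).


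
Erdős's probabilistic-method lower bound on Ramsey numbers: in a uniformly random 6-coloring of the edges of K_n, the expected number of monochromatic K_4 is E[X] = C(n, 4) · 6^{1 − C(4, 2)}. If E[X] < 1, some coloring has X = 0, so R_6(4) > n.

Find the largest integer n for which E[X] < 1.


We need C(n, 4) · 6^{1 − 6} < 1, i.e. C(n, 4) < 6^{6 − 1} = 7776.
Check values of n near the boundary:
  n = 17: C(17, 4) = 2380; 2380 < 7776? YES
  n = 18: C(18, 4) = 3060; 3060 < 7776? YES
  n = 19: C(19, 4) = 3876; 3876 < 7776? YES
  n = 20: C(20, 4) = 4845; 4845 < 7776? YES
  n = 21: C(21, 4) = 5985; 5985 < 7776? YES
  n = 22: C(22, 4) = 7315; 7315 < 7776? YES
  n = 23: C(23, 4) = 8855; 8855 < 7776? NO
The largest n with C(n, 4) < 7776 is n = 22 (where E[X] = 7315/7776 ≈ 0.941). Hence R_6(4) > 22, i.e. R_6(4) ≥ 23.

Largest n = 22; hence R_6(4) > 22.


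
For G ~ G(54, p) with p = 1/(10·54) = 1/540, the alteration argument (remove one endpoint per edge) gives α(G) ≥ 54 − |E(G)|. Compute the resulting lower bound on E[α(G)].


E[|E(G)|] = C(54, 2)·p = 1431 · (1/540) = 53/20.
E[α(G)] ≥ n − E[|E(G)|] = 54 − 53/20 = 1027/20.
Numerically: ≈ 51.350.
(This is only a lower bound; the true E[α(G)] may be larger.)

E[α(G)] ≥ 1027/20 ≈ 51.350.


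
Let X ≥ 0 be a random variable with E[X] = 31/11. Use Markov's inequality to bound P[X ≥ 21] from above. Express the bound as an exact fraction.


μ = E[X] = 31/11, a = 21.
Markov: P[X ≥ 21] ≤ μ/a = (31/11)/21 = 31/231.
Numerically: ≈ 0.134199.
(Since a = 21 > μ = 2.818182, the bound 31/231 is < 1 and informative.)

P[X ≥ 21] ≤ 31/231 ≈ 0.134199.


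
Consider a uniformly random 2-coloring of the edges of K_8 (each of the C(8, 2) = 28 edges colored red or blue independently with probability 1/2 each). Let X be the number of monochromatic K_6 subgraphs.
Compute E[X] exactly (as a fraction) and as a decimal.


Let X = Σ_S X_S over the C(8, 6) = 28 subsets S of size 6, where X_S = 1 if the K_6 on S is monochromatic.
For a fixed S, the K_6 on S has C(6, 2) = 15 edges. P[all 15 edges red] = (1/2)^15, and likewise for blue, so P[monochromatic] = 2·(1/2)^15 = 2^{1 − 15} = 1/16384.
By linearity of expectation: E[X] = C(8, 6) · 2^{1 − 15} = 28 · 1/16384 = 7/4096.
Numerically: E[X] ≈ 0.0017.

E[X] = C(8,6)·2^(1−C(6,2)) = 7/4096 ≈ 0.0017.


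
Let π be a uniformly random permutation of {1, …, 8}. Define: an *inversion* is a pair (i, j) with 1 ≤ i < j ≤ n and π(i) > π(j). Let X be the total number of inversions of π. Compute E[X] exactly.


Write X = Σ X_I over the C(8, 2) = 28 pairs i < j, with X_I the indicator of one inversion.
There are 28 indicators.
For each fixed pair i < j, the values π(i) and π(j) are two distinct elements of {1, …, 8} in uniformly random order; by symmetry P[π(i) > π(j)] = 1/2.
By linearity: E[X] = 28 · (1/2) = C(8, 2) · (1/2) = 28/2 = 14 ≈ 14.0000.

E[X] = 14 = 14.0000.


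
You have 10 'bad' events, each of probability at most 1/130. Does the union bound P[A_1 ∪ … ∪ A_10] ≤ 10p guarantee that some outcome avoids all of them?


Union bound: P[∪_{i=1}^{10} A_i] ≤ Σ_i P[A_i] ≤ 10·p = 10·(1/130) = 1/13.
Numerically: 1/13 ≈ 0.07692.
Is 1/13 < 1? YES.
Since P[∪ A_i] ≤ 1/13 < 1, the complement has P[∩ A_i^c] ≥ 1 − 1/13 = 12/13 > 0, so some outcome avoids every A_i.

10·p = 1/13 ≈ 0.07692; existence CERTIFIED by the union bound.


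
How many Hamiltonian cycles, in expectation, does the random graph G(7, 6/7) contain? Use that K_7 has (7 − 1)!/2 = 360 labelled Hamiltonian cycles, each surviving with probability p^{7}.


K_7 has (7 − 1)!/2 = 360 labelled Hamiltonian cycles.
For each such Hamiltonian cycle H, let X_H = 1 if all 7 edges of H are present in G. Then P[X_H = 1] = p^{7} = (6/7)^{7} = 279936/823543.
By linearity of expectation: E[X] = Σ_H E[X_H] = 360 · p^{7} = 360 · 279936/823543 = 100776960/823543.
Numerically: E[X] ≈ 122.

E[X] = 360 · (6/7)^{7} = 100776960/823543 ≈ 122.


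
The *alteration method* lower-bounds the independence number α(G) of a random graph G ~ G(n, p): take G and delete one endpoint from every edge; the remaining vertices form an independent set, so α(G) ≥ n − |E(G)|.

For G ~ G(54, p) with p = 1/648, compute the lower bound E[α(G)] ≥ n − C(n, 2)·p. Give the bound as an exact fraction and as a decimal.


E[|E(G)|] = C(54, 2)·p = 1431 · (1/648) = 53/24.
E[α(G)] ≥ n − E[|E(G)|] = 54 − 53/24 = 1243/24.
Numerically: ≈ 51.7917.
(This is only a lower bound; the true E[α(G)] may be larger.)

E[α(G)] ≥ 1243/24 ≈ 51.7917.


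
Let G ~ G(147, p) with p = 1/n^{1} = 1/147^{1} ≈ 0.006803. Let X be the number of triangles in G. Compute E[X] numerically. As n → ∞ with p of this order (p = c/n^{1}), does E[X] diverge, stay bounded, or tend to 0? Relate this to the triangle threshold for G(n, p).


Number of potential triangles: C(147, 3) = 518665.
Each occurs with probability p³ ≈ (0.006803)³ ≈ 3.148096e-07.
By linearity: E[X] = C(147, 3)·p³ ≈ 518665 · 3.148096e-07 ≈ 0.1633.
Here α = 1, so p = 1/n is exactly at the triangle threshold p ~ 1/n. Asymptotically E[X] → c³/6 = 1³/6 = 1/6 ≈ 0.1667, a bounded constant. In this regime the triangle count is asymptotically Poisson(c³/6).

E[X] ≈ 0.1633; in regime p = Θ(1/n^{1}) E[X] stays bounded (at the triangle threshold p ~ 1/n).


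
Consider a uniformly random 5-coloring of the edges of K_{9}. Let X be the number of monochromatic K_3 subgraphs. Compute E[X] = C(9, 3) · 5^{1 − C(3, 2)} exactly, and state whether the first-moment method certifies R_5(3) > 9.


E[X] = C(9, 3) · 5^{1 − 3} = 84 · 5^{−2} = 84/25.
As a reduced fraction: E[X] = 84/25 ≈ 3.3600000.
Is E[X] < 1? NO.
Since E[X] ≥ 1, the first-moment bound is inconclusive at n = 9; it does NOT by itself certify R_5(3) > 9.

E[X] = 84/25 ≈ 3.3600000; E[X] ≥ 1; first-moment method inconclusive here.


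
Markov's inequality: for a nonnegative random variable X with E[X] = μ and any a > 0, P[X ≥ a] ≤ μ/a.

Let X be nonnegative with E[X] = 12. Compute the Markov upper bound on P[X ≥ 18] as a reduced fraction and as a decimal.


μ = E[X] = 12, a = 18.
Markov: P[X ≥ 18] ≤ μ/a = (12)/18 = 2/3.
Numerically: ≈ 0.6667.
(Since a = 18 > μ = 12.0000, the bound 2/3 is < 1 and informative.)

P[X ≥ 18] ≤ 2/3 ≈ 0.6667.


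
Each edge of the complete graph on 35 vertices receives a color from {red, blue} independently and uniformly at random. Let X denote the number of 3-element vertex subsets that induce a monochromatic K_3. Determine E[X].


Let X = Σ_S X_S over the C(35, 3) = 6545 subsets S of size 3, where X_S = 1 if the K_3 on S is monochromatic.
For a fixed S, the K_3 on S has C(3, 2) = 3 edges. P[all 3 edges red] = (1/2)^3, and likewise for blue, so P[monochromatic] = 2·(1/2)^3 = 2^{1 − 3} = 1/4.
By linearity: E[X] = C(35, 3) · 2^{1 − 3} = 6545 · 1/4 = 6545/4.
Numerically: E[X] ≈ 1636.250000.

E[X] = C(35,3)·2^(1−C(3,2)) = 6545/4 ≈ 1636.250000.


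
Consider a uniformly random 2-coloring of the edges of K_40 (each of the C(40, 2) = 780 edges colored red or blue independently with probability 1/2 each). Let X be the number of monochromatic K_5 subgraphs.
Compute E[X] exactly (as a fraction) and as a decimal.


Let X = Σ_S X_S over the C(40, 5) = 658008 subsets S of size 5, where X_S = 1 if the K_5 on S is monochromatic.
For a fixed S, the K_5 on S has C(5, 2) = 10 edges. P[all 10 edges red] = (1/2)^10, and likewise for blue, so P[monochromatic] = 2·(1/2)^10 = 2^{1 − 10} = 1/512.
By linearity: E[X] = C(40, 5) · 2^{1 − 10} = 658008 · 1/512 = 82251/64.
Numerically: E[X] ≈ 1285.17188.

E[X] = C(40,5)·2^(1−C(5,2)) = 82251/64 ≈ 1285.17188.


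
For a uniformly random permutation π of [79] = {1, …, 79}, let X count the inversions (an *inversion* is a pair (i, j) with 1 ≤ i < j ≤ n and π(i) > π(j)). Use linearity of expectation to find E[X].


Write X = Σ X_I over the C(79, 2) = 3081 pairs i < j, with X_I the indicator of one inversion.
There are 3081 indicators.
For each fixed pair i < j, the values π(i) and π(j) are two distinct elements of {1, …, 79} in uniformly random order; by symmetry P[π(i) > π(j)] = 1/2.
By linearity: E[X] = 3081 · (1/2) = C(79, 2) · (1/2) = 3081/2 = 3081/2 ≈ 1540.500.

E[X] = 3081/2 = 1540.500.


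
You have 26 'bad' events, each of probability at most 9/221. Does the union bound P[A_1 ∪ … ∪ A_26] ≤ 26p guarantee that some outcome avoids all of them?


Union bound: P[∪_{i=1}^{26} A_i] ≤ Σ_i P[A_i] ≤ 26·p = 26·(9/221) = 18/17.
Numerically: 18/17 ≈ 1.0588.
Is 18/17 < 1? NO.
Since the bound 18/17 is ≥ 1, the union bound is uninformative here; it does NOT by itself certify existence.

26·p = 18/17 ≈ 1.0588; existence NOT certified by the union bound.


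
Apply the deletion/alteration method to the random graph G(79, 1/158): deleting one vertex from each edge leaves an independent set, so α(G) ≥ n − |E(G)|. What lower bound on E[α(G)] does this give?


E[|E(G)|] = C(79, 2)·p = 3081 · (1/158) = 39/2.
E[α(G)] ≥ n − E[|E(G)|] = 79 − 39/2 = 119/2.
Numerically: ≈ 59.50000.
(This is only a lower bound; the true E[α(G)] may be larger.)

E[α(G)] ≥ 119/2 ≈ 59.50000.


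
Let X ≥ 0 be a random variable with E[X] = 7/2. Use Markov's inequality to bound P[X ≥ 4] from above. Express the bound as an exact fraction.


μ = E[X] = 7/2, a = 4.
Markov: P[X ≥ 4] ≤ μ/a = (7/2)/4 = 7/8.
Numerically: ≈ 0.87500.
(Since a = 4 > μ = 3.50000, the bound 7/8 is < 1 and informative.)

P[X ≥ 4] ≤ 7/8 ≈ 0.87500.


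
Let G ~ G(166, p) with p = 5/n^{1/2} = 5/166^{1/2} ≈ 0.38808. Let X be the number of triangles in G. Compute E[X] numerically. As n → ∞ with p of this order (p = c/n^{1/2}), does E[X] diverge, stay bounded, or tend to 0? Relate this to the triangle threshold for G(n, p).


Number of potential triangles: C(166, 3) = 748660.
Each occurs with probability p³ ≈ (0.38808)³ ≈ 5.8445070e-02.
By linearity: E[X] = C(166, 3)·p³ ≈ 748660 · 5.8445070e-02 ≈ 43755.48589.
Since α = 1/2 < 1, p = c/n^{1/2} ≫ 1/n is above the triangle threshold p ~ 1/n. Asymptotically E[X] ~ (c³/6)·n^{3(1−α)} = (5³/6)·n^{1.5} → ∞; triangles are abundant w.h.p.

E[X] ≈ 43755.48589; in regime p = Θ(1/n^{1/2}) E[X] diverges (above the triangle threshold p ~ 1/n).


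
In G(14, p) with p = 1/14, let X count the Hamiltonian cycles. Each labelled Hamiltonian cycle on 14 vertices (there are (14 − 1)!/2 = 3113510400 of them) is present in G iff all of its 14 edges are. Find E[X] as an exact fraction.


K_14 has (14 − 1)!/2 = 3113510400 labelled Hamiltonian cycles.
For each such Hamiltonian cycle H, let X_H = 1 if all 14 edges of H are present in G. Then P[X_H = 1] = p^{14} = (1/14)^{14} = 1/11112006825558016.
By linearity of expectation: E[X] = Σ_H E[X_H] = 3113510400 · p^{14} = 3113510400 · 1/11112006825558016 = 868725/3100448333024.
Numerically: E[X] ≈ 2.80193e-07.

E[X] = 3113510400 · (1/14)^{14} = 868725/3100448333024 ≈ 2.80193e-07.


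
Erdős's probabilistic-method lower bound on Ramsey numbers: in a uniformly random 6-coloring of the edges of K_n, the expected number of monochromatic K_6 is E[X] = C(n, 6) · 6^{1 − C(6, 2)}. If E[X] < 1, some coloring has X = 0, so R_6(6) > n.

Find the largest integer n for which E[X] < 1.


We need C(n, 6) · 6^{1 − 15} < 1, i.e. C(n, 6) < 6^{15 − 1} = 78364164096.
Check values of n near the boundary:
  n = 197: C(197, 6) = 75176946208; 75176946208 < 78364164096? YES
  n = 198: C(198, 6) = 77526225777; 77526225777 < 78364164096? YES
  n = 199: C(199, 6) = 79936367511; 79936367511 < 78364164096? NO
  n = 200: C(200, 6) = 82408626300; 82408626300 < 78364164096? NO
The largest n with C(n, 6) < 78364164096 is n = 198 (where E[X] = 25842075259/26121388032 ≈ 0.9893071). Hence R_6(6) > 198, i.e. R_6(6) ≥ 199.

Largest n = 198; hence R_6(6) > 198.


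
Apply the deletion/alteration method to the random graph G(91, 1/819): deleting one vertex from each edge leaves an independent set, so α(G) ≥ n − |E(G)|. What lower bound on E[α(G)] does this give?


E[|E(G)|] = C(91, 2)·p = 4095 · (1/819) = 5.
E[α(G)] ≥ n − E[|E(G)|] = 91 − 5 = 86.
Numerically: ≈ 86.000000.
(This is only a lower bound; the true E[α(G)] may be larger.)

E[α(G)] ≥ 86 ≈ 86.000000.


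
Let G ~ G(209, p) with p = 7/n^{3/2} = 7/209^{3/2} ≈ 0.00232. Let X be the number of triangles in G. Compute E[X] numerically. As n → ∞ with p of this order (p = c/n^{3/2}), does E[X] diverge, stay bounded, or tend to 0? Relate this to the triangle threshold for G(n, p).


Number of potential triangles: C(209, 3) = 1499784.
Each occurs with probability p³ ≈ (0.00232)³ ≈ 1.24347e-08.
By linearity: E[X] = C(209, 3)·p³ ≈ 1499784 · 1.24347e-08 ≈ 0.019.
Since α = 3/2 > 1, p = c/n^{3/2} = o(1/n) is below the triangle threshold p ~ 1/n. Asymptotically E[X] ~ (c³/6)·n^{3(1−α)} = (7³/6)·n^{-1.5} → 0, so by Markov's inequality G has no triangles w.h.p.

E[X] ≈ 0.019; in regime p = Θ(1/n^{3/2}) E[X] tends to 0 (below the triangle threshold p ~ 1/n).


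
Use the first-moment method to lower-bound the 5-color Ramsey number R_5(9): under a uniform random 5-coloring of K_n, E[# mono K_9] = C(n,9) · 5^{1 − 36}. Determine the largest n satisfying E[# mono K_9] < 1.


We need C(n, 9) · 5^{1 − 36} < 1, i.e. C(n, 9) < 5^{36 − 1} = 2910383045673370361328125.
Check values of n near the boundary:
  n = 2166: C(2166, 9) = 2844037944203015677277940; 2844037944203015677277940 < 2910383045673370361328125? YES
  n = 2167: C(2167, 9) = 2855899084841489792706810; 2855899084841489792706810 < 2910383045673370361328125? YES
  n = 2168: C(2168, 9) = 2867804175977929537095120; 2867804175977929537095120 < 2910383045673370361328125? YES
  n = 2169: C(2169, 9) = 2879753360044504243499683; 2879753360044504243499683 < 2910383045673370361328125? YES
  n = 2170: C(2170, 9) = 2891746779868845075610510; 2891746779868845075610510 < 2910383045673370361328125? YES
  n = 2171: C(2171, 9) = 2903784578674959601827205; 2903784578674959601827205 < 2910383045673370361328125? YES
  n = 2172: C(2172, 9) = 2915866900084148060642020; 2915866900084148060642020 < 2910383045673370361328125? NO
  n = 2173: C(2173, 9) = 2927993888115921319674265; 2927993888115921319674265 < 2910383045673370361328125? NO
  n = 2174: C(2174, 9) = 2940165687188920530702934; 2940165687188920530702934 < 2910383045673370361328125? NO
The largest n with C(n, 9) < 2910383045673370361328125 is n = 2171 (where E[X] = 580756915734991920365441/582076609134674072265625 ≈ 0.9977328). Hence R_5(9) > 2171, i.e. R_5(9) ≥ 2172.

Largest n = 2171; hence R_5(9) > 2171.


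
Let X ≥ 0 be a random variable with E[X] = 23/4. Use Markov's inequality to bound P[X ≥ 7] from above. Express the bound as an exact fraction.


μ = E[X] = 23/4, a = 7.
Markov: P[X ≥ 7] ≤ μ/a = (23/4)/7 = 23/28.
Numerically: ≈ 0.821429.
(Since a = 7 > μ = 5.750000, the bound 23/28 is < 1 and informative.)

P[X ≥ 7] ≤ 23/28 ≈ 0.821429.


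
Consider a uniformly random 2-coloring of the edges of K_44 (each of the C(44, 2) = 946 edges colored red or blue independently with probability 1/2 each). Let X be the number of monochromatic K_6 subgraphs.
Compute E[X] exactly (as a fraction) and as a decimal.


Let X = Σ_S X_S over the C(44, 6) = 7059052 subsets S of size 6, where X_S = 1 if the K_6 on S is monochromatic.
For a fixed S, the K_6 on S has C(6, 2) = 15 edges. P[all 15 edges red] = (1/2)^15, and likewise for blue, so P[monochromatic] = 2·(1/2)^15 = 2^{1 − 15} = 1/16384.
By linearity: E[X] = C(44, 6) · 2^{1 − 15} = 7059052 · 1/16384 = 1764763/4096.
Numerically: E[X] ≈ 430.85034.

E[X] = C(44,6)·2^(1−C(6,2)) = 1764763/4096 ≈ 430.85034.


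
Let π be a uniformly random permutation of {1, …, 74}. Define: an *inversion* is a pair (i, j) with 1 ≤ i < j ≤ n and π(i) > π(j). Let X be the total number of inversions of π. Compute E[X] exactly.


Write X = Σ X_I over the C(74, 2) = 2701 pairs i < j, with X_I the indicator of one inversion.
There are 2701 indicators.
For each fixed pair i < j, the values π(i) and π(j) are two distinct elements of {1, …, 74} in uniformly random order; by symmetry P[π(i) > π(j)] = 1/2.
By linearity: E[X] = 2701 · (1/2) = C(74, 2) · (1/2) = 2701/2 = 2701/2 ≈ 1350.500000.

E[X] = 2701/2 = 1350.500000.


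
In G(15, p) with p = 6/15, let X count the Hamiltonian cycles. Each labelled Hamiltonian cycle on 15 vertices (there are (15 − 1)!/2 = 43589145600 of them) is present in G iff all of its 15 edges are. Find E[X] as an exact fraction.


K_15 has (15 − 1)!/2 = 43589145600 labelled Hamiltonian cycles.
For each such Hamiltonian cycle H, let X_H = 1 if all 15 edges of H are present in G. Then P[X_H = 1] = p^{15} = (2/5)^{15} = 32768/30517578125.
By linearity: E[X] = Σ_H E[X_H] = 43589145600 · p^{15} = 43589145600 · 32768/30517578125 = 57133164920832/1220703125.
Numerically: E[X] ≈ 4.68e+04.

E[X] = 43589145600 · (2/5)^{15} = 57133164920832/1220703125 ≈ 4.68e+04.


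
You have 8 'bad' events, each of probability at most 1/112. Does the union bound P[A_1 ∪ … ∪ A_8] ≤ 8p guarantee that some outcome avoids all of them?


Union bound: P[∪_{i=1}^{8} A_i] ≤ Σ_i P[A_i] ≤ 8·p = 8·(1/112) = 1/14.
Numerically: 1/14 ≈ 0.07143.
Is 1/14 < 1? YES.
Since P[∪ A_i] ≤ 1/14 < 1, the complement has P[∩ A_i^c] ≥ 1 − 1/14 = 13/14 > 0, so some outcome avoids every A_i.

8·p = 1/14 ≈ 0.07143; existence CERTIFIED by the union bound.


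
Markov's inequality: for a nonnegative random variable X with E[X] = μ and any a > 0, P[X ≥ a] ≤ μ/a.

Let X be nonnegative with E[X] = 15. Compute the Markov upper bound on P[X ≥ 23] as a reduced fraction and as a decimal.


μ = E[X] = 15, a = 23.
Markov: P[X ≥ 23] ≤ μ/a = (15)/23 = 15/23.
Numerically: ≈ 0.65217.
(Since a = 23 > μ = 15.00000, the bound 15/23 is < 1 and informative.)

P[X ≥ 23] ≤ 15/23 ≈ 0.65217.


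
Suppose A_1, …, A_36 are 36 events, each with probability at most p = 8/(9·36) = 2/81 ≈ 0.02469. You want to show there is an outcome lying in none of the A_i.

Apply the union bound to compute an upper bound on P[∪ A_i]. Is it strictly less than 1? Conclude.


Union bound: P[∪_{i=1}^{36} A_i] ≤ Σ_i P[A_i] ≤ 36·p = 36·(2/81) = 8/9.
Numerically: 8/9 ≈ 0.88889.
Is 8/9 < 1? YES.
Since P[∪ A_i] ≤ 8/9 < 1, the complement has P[∩ A_i^c] ≥ 1 − 8/9 = 1/9 > 0, so some outcome avoids every A_i.

36·p = 8/9 ≈ 0.88889; existence CERTIFIED by the union bound.


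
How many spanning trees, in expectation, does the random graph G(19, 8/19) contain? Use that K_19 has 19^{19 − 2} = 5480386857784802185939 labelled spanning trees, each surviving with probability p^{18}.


K_19 has 19^{19 − 2} = 5480386857784802185939 labelled spanning trees.
For each such spanning tree H, let X_H = 1 if all 18 edges of H are present in G. Then P[X_H = 1] = p^{18} = (8/19)^{18} = 18014398509481984/104127350297911241532841.
Summing the indicators: E[X] = Σ_H E[X_H] = 5480386857784802185939 · p^{18} = 5480386857784802185939 · 18014398509481984/104127350297911241532841 = 18014398509481984/19.
Numerically: E[X] ≈ 9.4813e+14.

E[X] = 5480386857784802185939 · (8/19)^{18} = 18014398509481984/19 ≈ 9.4813e+14.


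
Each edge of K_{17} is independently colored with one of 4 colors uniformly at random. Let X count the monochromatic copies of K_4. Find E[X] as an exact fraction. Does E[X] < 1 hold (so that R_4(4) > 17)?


E[X] = C(17, 4) · 4^{1 − 6} = 2380 · 4^{−5} = 2380/1024.
As a reduced fraction: E[X] = 595/256 ≈ 2.324219.
Is E[X] < 1? NO.
Since E[X] ≥ 1, the first-moment bound is inconclusive at n = 17; it does NOT by itself certify R_4(4) > 17.

E[X] = 595/256 ≈ 2.324219; E[X] ≥ 1; first-moment method inconclusive here.


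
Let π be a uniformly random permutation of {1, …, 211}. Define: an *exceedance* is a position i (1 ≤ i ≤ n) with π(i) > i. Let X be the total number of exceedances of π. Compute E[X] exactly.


Write X = Σ_{i=1}^{211} X_i, where X_i = 1_{π(i) > i}.
For each fixed i, π(i) is uniform over {1, …, 211} (marginal of a uniform permutation), so P[π(i) > i] = (n − i)/n. Summing: Σ_{i=1}^{211} (n − i)/n = (0 + 1 + … + 210)/211 = 211(211 − 1)/(2·211) = (211 − 1)/2.
Hence E[X] = Σ_{i=1}^{211} (211 − i)/211 = 105 ≈ 105.00000.

E[X] = 105 = 105.00000.
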